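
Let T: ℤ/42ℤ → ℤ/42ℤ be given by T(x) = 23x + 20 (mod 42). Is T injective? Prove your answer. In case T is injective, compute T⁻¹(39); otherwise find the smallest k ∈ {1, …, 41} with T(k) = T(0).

If T(u) = T(v), then 23u ≡ 23v (mod 42). Because gcd(23, 42) = 1, we may cancel 23 to get u ≡ v (mod 42).
Therefore T is injective.
We now compute 23⁻¹ mod 42 explicitly. Euclid's algorithm: 42 = 1·23 + 19, 23 = 1·19 + 4, 19 = 4·4 + 3, 4 = 1·3 + 1; back-substituting gives 1 = 11·23 − 6·42, so 23⁻¹ ≡ 11 (mod 42).
Since T is injective, we find T⁻¹(39): we need 23x ≡ 39 − 20 ≡ 19 (mod 42). Using 23⁻¹ = 11: x ≡ 11·19 = 209 = 4·42 + 41, so x = 41.
Check: T(41) = 23·41 + 20 = 963 = 22·42 + 39 ≡ 39 (mod 42).

41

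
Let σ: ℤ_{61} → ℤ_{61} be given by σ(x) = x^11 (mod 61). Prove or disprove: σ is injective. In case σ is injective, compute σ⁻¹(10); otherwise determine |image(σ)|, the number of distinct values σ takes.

18

Since 61 is prime, the nonzero elements of ℤ_{61} form a cyclic group of order 60.
As gcd(11, 60) = 1, raising to the 11th power is a bijection on this group: if a^11 ≡ b^11 then (ab^{−1})^11 = 1, and the only element of order dividing gcd(11, 60) = 1 is 1, so a = b.
With σ(0) = 0 this makes σ injective on all of ℤ_{61}, hence bijective (finite equal-size domain and codomain). In particular σ is injective.
Since σ is injective, we find the preimage of 10. The inverse of x ↦ x^11 on (ℤ_{61})^× is x ↦ x^11, because 11·11 = 121 = 2·60 + 1 ≡ 1 (mod 60) and x^{60} = 1 for x ≠ 0 (Fermat). So σ⁻¹(10) = 10^11 mod 61.
Repeated squaring mod 61: 10^1 ≡ 10, 10^2 ≡ 10² = 100 ≡ 39, 10^4 ≡ 39² = 1521 ≡ 57, 10^8 ≡ 57² = 3249 ≡ 16. Since 11 = 8 + 2 + 1, 10^11 ≡ 16·39·10: 16·39 = 624 ≡ 14, then 14·10 = 140 ≡ 18. So 10^11 ≡ 18 (mod 61).
Hence σ⁻¹(10) = 18.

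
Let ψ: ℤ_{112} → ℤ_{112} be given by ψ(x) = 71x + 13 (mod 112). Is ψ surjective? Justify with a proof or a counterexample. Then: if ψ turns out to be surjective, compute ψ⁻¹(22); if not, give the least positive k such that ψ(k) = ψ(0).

Since gcd(71, 112) = 1, 71 is invertible modulo 112. Euclid's algorithm: 112 = 1·71 + 41, 71 = 1·41 + 30, 41 = 1·30 + 11, 30 = 2·11 + 8, 11 = 1·8 + 3, 8 = 2·3 + 2, 3 = 1·2 + 1; back-substituting gives 1 = 71·71 − 45·112, so 71⁻¹ ≡ 71 (mod 112).
For any y ∈ ℤ_{112}, x = 71(y − 13) mod 112 satisfies ψ(x) = 71·71(y − 13) + 13 ≡ y (since 71·71 ≡ 1 mod 112). So every y has a preimage.
Thus ψ is surjective.
Since ψ is surjective, we find ψ⁻¹(22): we need 71x ≡ 22 − 13 ≡ 9 (mod 112). Using 71⁻¹ = 71: x ≡ 71·9 = 639 = 5·112 + 79, so x = 79.
Check: ψ(79) = 71·79 + 13 = 5622 = 50·112 + 22 ≡ 22 (mod 112).

79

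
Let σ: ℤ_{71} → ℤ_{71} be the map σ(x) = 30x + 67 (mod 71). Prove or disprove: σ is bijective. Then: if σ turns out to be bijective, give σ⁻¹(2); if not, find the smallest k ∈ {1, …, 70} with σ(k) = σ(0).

By definition, σ is injective when σ(a) = σ(b) forces a = b.
If σ(a) = σ(b), then 30a ≡ 30b (mod 71). Because gcd(30, 71) = 1, we may cancel 30 to get a ≡ b (mod 71).
We now compute 30⁻¹ mod 71 explicitly. Euclid's algorithm: 71 = 2·30 + 11, 30 = 2·11 + 8, 11 = 1·8 + 3, 8 = 2·3 + 2, 3 = 1·2 + 1; back-substituting gives 1 = 45·30 − 19·71, so 30⁻¹ ≡ 45 (mod 71).
For any y ∈ ℤ_{71}, x = 45(y − 67) mod 71 satisfies σ(x) = 30·45(y − 67) + 67 ≡ y (since 30·45 ≡ 1 mod 71). So every y has a preimage.
Therefore σ is bijective.
Since σ is bijective, we compute σ⁻¹(2): solve 30x + 67 ≡ 2 (mod 71), i.e. 30x ≡ 6 (mod 71).
Multiplying by 30⁻¹ = 45 gives x ≡ 45·6 = 270 = 3·71 + 57 ≡ 57 (mod 71).
Check: σ(57) = 30·57 + 67 = 1777 = 25·71 + 2 ≡ 2 (mod 71).

57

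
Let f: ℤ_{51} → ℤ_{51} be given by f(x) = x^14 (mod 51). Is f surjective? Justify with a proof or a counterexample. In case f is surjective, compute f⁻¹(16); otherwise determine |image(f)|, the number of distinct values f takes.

18

f(7): Repeated squaring mod 51: 7^1 ≡ 7, 7^2 ≡ 7² = 49, 7^4 ≡ 49² = 2401 ≡ 4, 7^8 ≡ 4² = 16. Since 14 = 8 + 4 + 2, 7^14 ≡ 16·4·49: 16·4 = 64 ≡ 13, then 13·49 = 637 ≡ 25. So 7^14 ≡ 25 (mod 51).
f(10): Repeated squaring mod 51: 10^1 ≡ 10, 10^2 ≡ 10² = 100 ≡ 49, 10^4 ≡ 49² = 2401 ≡ 4, 10^8 ≡ 4² = 16. Since 14 = 8 + 4 + 2, 10^14 ≡ 16·4·49: 16·4 = 64 ≡ 13, then 13·49 = 637 ≡ 25. So 10^14 ≡ 25 (mod 51).
So f(7) = f(10) = 25 while 7 ≠ 10, therefore f is not injective.
A non-injective map from the 51-element set ℤ_{51} to itself takes at most 50 distinct values, so it cannot be surjective. So f is not surjective.
Since f is not surjective, we determine |image(f)|. Computing x^14 mod 51 for each x (by repeated squaring, reducing mod 51 at every step), the values f(0), f(1), …, f(50) are: 0, 1, 13, 36, 16, 49, 9, 25, 4, 21, 25, 43, 15, 16, 19, 30, 1, 34, 18, 13, 19, 33, 49, 43, 42, 4, 4, 42, 43, 49, 33, 19, 13, 18, 34, 1, 30, 19, 16, 15, 43, 25, 21, 4, 25, 9, 49, 16, 36, 13, 1.
The distinct values are {0, 1, 4, 9, 13, 15, 16, 18, 19, 21, 25, 30, 33, 34, 36, 42, 43, 49}; there are 18 of them.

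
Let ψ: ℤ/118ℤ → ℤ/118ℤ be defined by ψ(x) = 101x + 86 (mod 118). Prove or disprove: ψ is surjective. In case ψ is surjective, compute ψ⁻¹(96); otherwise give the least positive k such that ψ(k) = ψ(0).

48

Since gcd(101, 118) = 1, 101 is invertible modulo 118. Euclid's algorithm: 118 = 1·101 + 17, 101 = 5·17 + 16, 17 = 1·16 + 1; back-substituting gives 1 = 111·101 − 95·118, so 101⁻¹ ≡ 111 (mod 118).
Then y ↦ 111(y − 86) is a two-sided inverse to ψ, so every y ∈ ℤ/118ℤ has a preimage.
Therefore ψ is surjective.
Since ψ is surjective, we compute ψ⁻¹(96): solve 101x + 86 ≡ 96 (mod 118), i.e. 101x ≡ 10 (mod 118).
Multiplying by 101⁻¹ = 111 gives x ≡ 111·10 = 1110 = 9·118 + 48 ≡ 48 (mod 118).
Check: ψ(48) = 101·48 + 86 = 4934 = 41·118 + 96 ≡ 96 (mod 118).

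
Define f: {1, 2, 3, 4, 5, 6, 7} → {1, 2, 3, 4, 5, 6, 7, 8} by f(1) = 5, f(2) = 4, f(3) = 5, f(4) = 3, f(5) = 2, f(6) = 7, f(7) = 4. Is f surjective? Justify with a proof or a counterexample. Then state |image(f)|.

5

No element maps to 1, so f is not surjective.
The image of f is {2, 3, 4, 5, 7}, which has 5 elements.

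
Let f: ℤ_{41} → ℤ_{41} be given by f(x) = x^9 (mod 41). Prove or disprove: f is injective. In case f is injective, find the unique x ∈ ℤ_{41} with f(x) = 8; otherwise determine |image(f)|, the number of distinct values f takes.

Since 41 is prime, the nonzero elements of ℤ_{41} form a cyclic group of order 40.
As gcd(9, 40) = 1, raising to the 9th power is a bijection on this group: if u^9 ≡ v^9 then (uv^{−1})^9 = 1, and the only element of order dividing gcd(9, 40) = 1 is 1, so u = v.
With f(0) = 0 this makes f injective on all of ℤ_{41}, hence bijective (finite equal-size domain and codomain). In particular f is injective.
Since f is injective, we find the preimage of 8. The inverse of x ↦ x^9 on (ℤ_{41})^× is x ↦ x^9, because 9·9 = 81 = 2·40 + 1 ≡ 1 (mod 40) and x^{40} = 1 for x ≠ 0 (Fermat). So f⁻¹(8) = 8^9 mod 41.
Repeated squaring mod 41: 8^1 ≡ 8, 8^2 ≡ 8² = 64 ≡ 23, 8^4 ≡ 23² = 529 ≡ 37, 8^8 ≡ 37² = 1369 ≡ 16. Since 9 = 8 + 1, 8^9 ≡ 16·8: 16·8 = 128 ≡ 5. So 8^9 ≡ 5 (mod 41).
Hence f⁻¹(8) = 5.

5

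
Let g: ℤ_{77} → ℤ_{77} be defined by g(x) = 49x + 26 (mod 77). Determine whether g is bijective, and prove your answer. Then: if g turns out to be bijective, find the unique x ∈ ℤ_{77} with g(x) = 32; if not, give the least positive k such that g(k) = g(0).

We have gcd(49, 77) = 7 > 1. Taking u = 0 and v = 11: g(0) = 26 and g(11) = 49·11 + 26 = 565 ≡ 26 (mod 77).
So g(0) = g(11) while 0 ≠ 11, thus g is not injective, hence not bijective.
Since g is not bijective, we find the least positive k with g(k) = g(0): this means 49k ≡ 0 (mod 77), i.e. 77 ∣ 49k. Since gcd(49, 77) = 7, dividing through by 7 this holds exactly when 11 ∣ 7k, and as gcd(7, 11) = 1, exactly when 11 ∣ k.
The smallest positive such k is 11.

11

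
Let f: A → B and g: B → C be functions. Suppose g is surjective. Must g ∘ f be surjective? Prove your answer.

not surjective

No. Take A = {1}, B = C = {1, 2, 3, 4}, f(1) = 1, and g = identity (surjective).
Then (g ∘ f)(1) = 1, and 4 ∈ C has no preimage under g ∘ f, so g ∘ f is not surjective.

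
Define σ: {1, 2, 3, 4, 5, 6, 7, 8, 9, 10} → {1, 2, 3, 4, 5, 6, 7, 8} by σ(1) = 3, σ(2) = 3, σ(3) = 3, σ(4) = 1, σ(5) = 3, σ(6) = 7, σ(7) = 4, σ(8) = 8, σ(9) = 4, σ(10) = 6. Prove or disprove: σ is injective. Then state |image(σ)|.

σ(1) = 3 = σ(2) with 1 ≠ 2, so σ is not injective.
The image of σ is {1, 3, 4, 6, 7, 8}, which has 6 elements.

6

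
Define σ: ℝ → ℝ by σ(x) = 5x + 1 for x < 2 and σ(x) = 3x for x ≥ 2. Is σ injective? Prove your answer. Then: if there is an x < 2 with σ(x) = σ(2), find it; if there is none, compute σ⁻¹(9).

Both pieces are strictly increasing (slopes 5 and 3), so each is injective on its own interval.
The left piece maps (−∞, 2) onto (−∞, 11); the right piece maps [2, ∞) onto [6, ∞).
These images overlap. In particular σ(2) = 6 (right piece), and solving 5x + 1 = 6 on the left piece gives x = 1 < 2.
So σ(1) = σ(2) with 1 ≠ 2, and σ is not injective. This x = 1 is the requested value below 2.

1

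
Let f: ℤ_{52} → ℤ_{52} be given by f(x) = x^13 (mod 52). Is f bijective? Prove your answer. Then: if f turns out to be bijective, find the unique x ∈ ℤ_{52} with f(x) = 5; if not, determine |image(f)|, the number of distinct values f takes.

39

f(0) = 0^13 = 0.
f(26): Repeated squaring mod 52: 26^1 ≡ 26, 26^2 ≡ 26² = 676 ≡ 0, 26^4 ≡ 0² = 0, 26^8 ≡ 0² = 0. Since 13 = 8 + 4 + 1, 26^13 ≡ 0·0·26: 0·0 = 0, then 0·26 = 0. So 26^13 ≡ 0 (mod 52).
So f(0) = f(26) = 0 while 0 ≠ 26, therefore f is not injective, hence not bijective.
Since f is not bijective, we determine |image(f)|. Computing x^13 mod 52 for each x (by repeated squaring, reducing mod 52 at every step), the values f(0), f(1), …, f(51) are: 0, 1, 28, 3, 4, 5, 32, 7, 8, 9, 36, 11, 12, 13, 40, 15, 16, 17, 44, 19, 20, 21, 48, 23, 24, 25, 0, 27, 28, 29, 4, 31, 32, 33, 8, 35, 36, 37, 12, 39, 40, 41, 16, 43, 44, 45, 20, 47, 48, 49, 24, 51.
The distinct values are {0, 1, 3, 4, 5, 7, 8, 9, 11, 12, 13, 15, 16, 17, 19, 20, 21, 23, 24, 25, 27, 28, 29, 31, 32, 33, 35, 36, 37, 39, 40, 41, 43, 44, 45, 47, 48, 49, 51}; there are 39 of them.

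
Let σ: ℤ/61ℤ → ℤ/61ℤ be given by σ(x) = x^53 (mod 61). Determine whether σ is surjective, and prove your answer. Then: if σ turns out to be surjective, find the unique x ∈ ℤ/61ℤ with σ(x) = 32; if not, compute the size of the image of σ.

40

Since 61 is prime, the nonzero elements of ℤ/61ℤ form a cyclic group of order 60.
As gcd(53, 60) = 1, raising to the 53rd power is a bijection on this group: if s^53 ≡ t^53 then (st^{−1})^53 = 1, and the only element of order dividing gcd(53, 60) = 1 is 1, so s = t.
With σ(0) = 0 this makes σ injective on all of ℤ/61ℤ, hence bijective (finite equal-size domain and codomain). In particular σ is surjective.
Since σ is surjective, we find the preimage of 32. The inverse of x ↦ x^53 on (ℤ/61ℤ)^× is x ↦ x^17, because 53·17 = 901 = 15·60 + 1 ≡ 1 (mod 60) and x^{60} = 1 for x ≠ 0 (Fermat). So σ⁻¹(32) = 32^17 mod 61.
Repeated squaring mod 61: 32^1 ≡ 32, 32^2 ≡ 32² = 1024 ≡ 48, 32^4 ≡ 48² = 2304 ≡ 47, 32^8 ≡ 47² = 2209 ≡ 13, 32^16 ≡ 13² = 169 ≡ 47. Since 17 = 16 + 1, 32^17 ≡ 47·32: 47·32 = 1504 ≡ 40. So 32^17 ≡ 40 (mod 61).
Hence σ⁻¹(32) = 40.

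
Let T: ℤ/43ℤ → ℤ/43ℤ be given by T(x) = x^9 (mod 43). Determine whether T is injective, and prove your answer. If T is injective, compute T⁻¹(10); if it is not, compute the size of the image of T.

15

T(1) = 1^9 = 1.
T(6): Repeated squaring mod 43: 6^1 ≡ 6, 6^2 ≡ 6² = 36, 6^4 ≡ 36² = 1296 ≡ 6, 6^8 ≡ 6² = 36. Since 9 = 8 + 1, 6^9 ≡ 36·6: 36·6 = 216 ≡ 1. So 6^9 ≡ 1 (mod 43).
So T(1) = T(6) = 1 while 1 ≠ 6, hence T is not injective.
Since T is not injective, we determine |image(T)|. Computing x^9 mod 43 for each x (by repeated squaring, reducing mod 43 at every step), the values T(0), T(1), …, T(42) are: 0, 1, 39, 32, 16, 22, 1, 42, 22, 35, 41, 35, 39, 21, 4, 16, 41, 41, 32, 27, 8, 11, 32, 35, 16, 11, 2, 2, 27, 39, 22, 4, 8, 2, 8, 21, 1, 42, 21, 27, 11, 4, 42.
The distinct values are {0, 1, 2, 4, 8, 11, 16, 21, 22, 27, 32, 35, 39, 41, 42}; there are 15 of them.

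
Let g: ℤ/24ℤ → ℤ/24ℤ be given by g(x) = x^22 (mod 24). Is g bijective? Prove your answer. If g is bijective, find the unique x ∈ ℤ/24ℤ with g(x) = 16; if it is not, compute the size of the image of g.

g(2): Repeated squaring mod 24: 2^1 ≡ 2, 2^2 ≡ 2² = 4, 2^4 ≡ 4² = 16, 2^8 ≡ 16² = 256 ≡ 16, 2^16 ≡ 16² = 256 ≡ 16. Since 22 = 16 + 4 + 2, 2^22 ≡ 16·16·4: 16·16 = 256 ≡ 16, then 16·4 = 64 ≡ 16. So 2^22 ≡ 16 (mod 24).
g(4): Repeated squaring mod 24: 4^1 ≡ 4, 4^2 ≡ 4² = 16, 4^4 ≡ 16² = 256 ≡ 16, 4^8 ≡ 16² = 256 ≡ 16, 4^16 ≡ 16² = 256 ≡ 16. Since 22 = 16 + 4 + 2, 4^22 ≡ 16·16·16: 16·16 = 256 ≡ 16, then 16·16 = 256 ≡ 16. So 4^22 ≡ 16 (mod 24).
So g(2) = g(4) = 16 while 2 ≠ 4, thus g is not injective, hence not bijective.
Since g is not bijective, we determine |image(g)|. Computing x^22 mod 24 for each x (by repeated squaring, reducing mod 24 at every step), the values g(0), g(1), …, g(23) are: 0, 1, 16, 9, 16, 1, 0, 1, 16, 9, 16, 1, 0, 1, 16, 9, 16, 1, 0, 1, 16, 9, 16, 1.
The distinct values are {0, 1, 9, 16}; there are 4 of them.

4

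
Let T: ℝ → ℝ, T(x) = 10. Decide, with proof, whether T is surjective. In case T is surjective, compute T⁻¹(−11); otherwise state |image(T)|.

By definition, T is surjective if every y in the codomain equals T(x) for some x in the domain.
T(x) = 10 for all x, so 11 has no preimage and T is not surjective.
Since T is not surjective, we state |image(T)|: the image of T is {10}, which has 1 element.

1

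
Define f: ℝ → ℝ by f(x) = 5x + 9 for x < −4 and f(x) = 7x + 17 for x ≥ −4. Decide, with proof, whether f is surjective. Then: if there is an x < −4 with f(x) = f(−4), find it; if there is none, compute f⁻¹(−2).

Both pieces are strictly increasing (slopes 5 and 7), so each is injective on its own interval.
The left piece maps (−∞, −4) onto (−∞, −11); the right piece maps [−4, ∞) onto [−11, ∞).
These images together cover ℝ, so f is surjective.
Because the two images are disjoint, no x < −4 has f(x) = f(−4), so we compute f⁻¹(−2): −2 lies in [−11, ∞), so solve 7x + 17 = −2: x = (−2 − 17)/7 = −19/7.

-19/7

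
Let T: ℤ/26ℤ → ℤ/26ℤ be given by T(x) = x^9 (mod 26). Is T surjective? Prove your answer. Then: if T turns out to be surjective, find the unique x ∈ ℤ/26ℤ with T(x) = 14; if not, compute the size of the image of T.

T(1) = 1^9 = 1.
T(3): Repeated squaring mod 26: 3^1 ≡ 3, 3^2 ≡ 3² = 9, 3^4 ≡ 9² = 81 ≡ 3, 3^8 ≡ 3² = 9. Since 9 = 8 + 1, 3^9 ≡ 9·3: 9·3 = 27 ≡ 1. So 3^9 ≡ 1 (mod 26).
So T(1) = T(3) = 1 while 1 ≠ 3, therefore T is not injective.
A non-injective map from the 26-element set ℤ/26ℤ to itself takes at most 25 distinct values, so it cannot be surjective. Therefore T is not surjective.
Since T is not surjective, we determine |image(T)|. Computing x^9 mod 26 for each x (by repeated squaring, reducing mod 26 at every step), the values T(0), T(1), …, T(25) are: 0, 1, 18, 1, 12, 5, 18, 21, 8, 1, 12, 21, 12, 13, 14, 5, 14, 25, 18, 5, 8, 21, 14, 25, 8, 25.
The distinct values are {0, 1, 5, 8, 12, 13, 14, 18, 21, 25}; there are 10 of them.

10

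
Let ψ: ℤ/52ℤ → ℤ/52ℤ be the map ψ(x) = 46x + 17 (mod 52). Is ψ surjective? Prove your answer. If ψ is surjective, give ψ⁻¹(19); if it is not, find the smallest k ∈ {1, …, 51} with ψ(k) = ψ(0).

Since gcd(46, 52) = 2, we have 46x ≡ 0 (mod 2) for all x, so ψ(x) ≡ 1 (mod 2).
But 0 ≢ 1 (mod 2), so 0 ∈ ℤ/52ℤ has no preimage. Hence ψ is not surjective.
Since ψ is not surjective, we find the least positive k with ψ(k) = ψ(0): this means 46k ≡ 0 (mod 52), i.e. 52 ∣ 46k. Since gcd(46, 52) = 2, dividing through by 2 this holds exactly when 26 ∣ 23k, and as gcd(23, 26) = 1, exactly when 26 ∣ k.
The smallest positive such k is 26.

26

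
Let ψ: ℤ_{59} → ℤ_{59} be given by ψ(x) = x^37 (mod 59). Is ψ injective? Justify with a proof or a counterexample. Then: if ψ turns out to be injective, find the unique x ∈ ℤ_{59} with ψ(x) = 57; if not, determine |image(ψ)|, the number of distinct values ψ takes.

Since 59 is prime, the nonzero elements of ℤ_{59} form a cyclic group of order 58.
As gcd(37, 58) = 1, raising to the 37th power is a bijection on this group: if s^37 ≡ t^37 then (st^{−1})^37 = 1, and the only element of order dividing gcd(37, 58) = 1 is 1, so s = t.
With ψ(0) = 0 this makes ψ injective on all of ℤ_{59}, hence bijective (finite equal-size domain and codomain). In particular ψ is injective.
Since ψ is injective, we find the preimage of 57. The inverse of x ↦ x^37 on (ℤ_{59})^× is x ↦ x^11, because 37·11 = 407 = 7·58 + 1 ≡ 1 (mod 58) and x^{58} = 1 for x ≠ 0 (Fermat). So ψ⁻¹(57) = 57^11 mod 59.
Repeated squaring mod 59: 57^1 ≡ 57, 57^2 ≡ 57² = 3249 ≡ 4, 57^4 ≡ 4² = 16, 57^8 ≡ 16² = 256 ≡ 20. Since 11 = 8 + 2 + 1, 57^11 ≡ 20·4·57: 20·4 = 80 ≡ 21, then 21·57 = 1197 ≡ 17. So 57^11 ≡ 17 (mod 59).
Hence ψ⁻¹(57) = 17.

17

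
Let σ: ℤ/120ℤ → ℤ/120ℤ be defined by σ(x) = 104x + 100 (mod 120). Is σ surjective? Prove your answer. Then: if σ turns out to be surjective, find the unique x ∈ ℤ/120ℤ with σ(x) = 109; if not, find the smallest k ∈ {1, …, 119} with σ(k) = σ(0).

15

Recall that surjectivity means every element of the codomain has a preimage under σ.
Since gcd(104, 120) = 8, we have 104x ≡ 0 (mod 8) for all x, so σ(x) ≡ 4 (mod 8).
But 0 ≢ 4 (mod 8), so 0 ∈ ℤ/120ℤ has no preimage. Therefore σ is not surjective.
Since σ is not surjective, we find the least positive k with σ(k) = σ(0): this means 104k ≡ 0 (mod 120), i.e. 120 ∣ 104k. Since gcd(104, 120) = 8, dividing through by 8 this holds exactly when 15 ∣ 13k, and as gcd(13, 15) = 1, exactly when 15 ∣ k.
The smallest positive such k is 15.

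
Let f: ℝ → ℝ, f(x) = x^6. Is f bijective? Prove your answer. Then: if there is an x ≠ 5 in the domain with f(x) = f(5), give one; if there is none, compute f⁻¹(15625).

-5

f(5) = 15625 = (−5)^6 = f(−5) (since 6 is even), with 5 ≠ −5. So f is not injective, hence not bijective.
For the follow-up, such an x exists: taking x = −5 ∈ ℝ gives f(−5) = 15625 = f(5) with −5 ≠ 5.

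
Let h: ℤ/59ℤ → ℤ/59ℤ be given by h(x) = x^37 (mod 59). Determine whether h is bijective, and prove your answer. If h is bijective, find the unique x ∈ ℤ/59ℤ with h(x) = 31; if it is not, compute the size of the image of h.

Since 59 is prime, the nonzero elements of ℤ/59ℤ form a cyclic group of order 58.
As gcd(37, 58) = 1, raising to the 37th power is a bijection on this group: if a^37 ≡ b^37 then (ab^{−1})^37 = 1, and the only element of order dividing gcd(37, 58) = 1 is 1, so a = b.
With h(0) = 0 this makes h injective on all of ℤ/59ℤ, hence bijective (finite equal-size domain and codomain). In particular h is bijective.
Since h is bijective, we find the preimage of 31. The inverse of x ↦ x^37 on (ℤ/59ℤ)^× is x ↦ x^11, because 37·11 = 407 = 7·58 + 1 ≡ 1 (mod 58) and x^{58} = 1 for x ≠ 0 (Fermat). So h⁻¹(31) = 31^11 mod 59.
Repeated squaring mod 59: 31^1 ≡ 31, 31^2 ≡ 31² = 961 ≡ 17, 31^4 ≡ 17² = 289 ≡ 53, 31^8 ≡ 53² = 2809 ≡ 36. Since 11 = 8 + 2 + 1, 31^11 ≡ 36·17·31: 36·17 = 612 ≡ 22, then 22·31 = 682 ≡ 33. So 31^11 ≡ 33 (mod 59).
Hence h⁻¹(31) = 33.

33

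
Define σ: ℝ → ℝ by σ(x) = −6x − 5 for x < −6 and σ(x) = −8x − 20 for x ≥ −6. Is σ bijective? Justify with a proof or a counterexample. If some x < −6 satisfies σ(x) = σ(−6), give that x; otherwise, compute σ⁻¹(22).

-21/4

Both pieces are strictly decreasing (slopes −6 and −8), so each is injective on its own interval.
The left piece maps (−∞, −6) onto (31, ∞); the right piece maps [−6, ∞) onto (−∞, 28].
The images leave a gap (31 has no preimage), so σ is not surjective, hence not bijective.
Because the two images are disjoint, no x < −6 has σ(x) = σ(−6), so we compute σ⁻¹(22): 22 lies in (−∞, 28], so solve −8x − 20 = 22: x = (22 + 20)/(−8) = −21/4.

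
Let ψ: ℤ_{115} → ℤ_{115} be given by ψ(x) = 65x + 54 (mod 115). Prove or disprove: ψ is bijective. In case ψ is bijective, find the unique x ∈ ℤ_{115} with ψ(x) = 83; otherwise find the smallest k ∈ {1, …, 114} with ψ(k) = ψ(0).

We have gcd(65, 115) = 5 > 1. Taking s = 0 and t = 23: ψ(0) = 54 and ψ(23) = 65·23 + 54 = 1549 ≡ 54 (mod 115).
So ψ(0) = ψ(23) while 0 ≠ 23, therefore ψ is not injective, hence not bijective.
Since ψ is not bijective, we find the least positive k with ψ(k) = ψ(0): this means 65k ≡ 0 (mod 115), i.e. 115 ∣ 65k. Since gcd(65, 115) = 5, dividing through by 5 this holds exactly when 23 ∣ 13k, and as gcd(13, 23) = 1, exactly when 23 ∣ k.
The smallest positive such k is 23.

23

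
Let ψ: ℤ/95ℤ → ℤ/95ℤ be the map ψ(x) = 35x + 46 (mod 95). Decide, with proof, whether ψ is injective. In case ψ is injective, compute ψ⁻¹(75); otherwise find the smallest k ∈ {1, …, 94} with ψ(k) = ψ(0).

19

We have gcd(35, 95) = 5 > 1. Taking u = 0 and v = 19: ψ(0) = 46 and ψ(19) = 35·19 + 46 = 711 ≡ 46 (mod 95).
So ψ(0) = ψ(19) while 0 ≠ 19, therefore ψ is not injective.
Since ψ is not injective, we find the least positive k with ψ(k) = ψ(0): this means 35k ≡ 0 (mod 95), i.e. 95 ∣ 35k. Since gcd(35, 95) = 5, dividing through by 5 this holds exactly when 19 ∣ 7k, and as gcd(7, 19) = 1, exactly when 19 ∣ k.
The smallest positive such k is 19.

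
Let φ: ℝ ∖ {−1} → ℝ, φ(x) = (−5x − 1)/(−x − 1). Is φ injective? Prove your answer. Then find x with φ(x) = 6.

Suppose φ(s) = φ(t). Cross-multiplying: (−5s − 1)(−t − 1) = (−5t − 1)(−s − 1).
Expanding both sides and cancelling the symmetric terms leaves 4·(s − t) = 0. Since 4 ≠ 0, s = t. Thus φ is injective.
Solving φ(x) = 6: cross-multiplying gives −5x − 1 = 6(−x − 1), which rearranges to 1x = −5, so x = −5.

-5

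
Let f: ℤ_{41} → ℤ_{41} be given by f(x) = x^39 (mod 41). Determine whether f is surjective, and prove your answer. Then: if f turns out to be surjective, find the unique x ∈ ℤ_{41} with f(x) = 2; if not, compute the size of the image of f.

Since 41 is prime, the nonzero elements of ℤ_{41} form a cyclic group of order 40.
As gcd(39, 40) = 1, raising to the 39th power is a bijection on this group: if a^39 ≡ b^39 then (ab^{−1})^39 = 1, and the only element of order dividing gcd(39, 40) = 1 is 1, so a = b.
With f(0) = 0 this makes f injective on all of ℤ_{41}, hence bijective (finite equal-size domain and codomain). In particular f is surjective.
Since f is surjective, we find the preimage of 2. The inverse of x ↦ x^39 on (ℤ_{41})^× is x ↦ x^39, because 39·39 = 1521 = 38·40 + 1 ≡ 1 (mod 40) and x^{40} = 1 for x ≠ 0 (Fermat). So f⁻¹(2) = 2^39 mod 41.
Repeated squaring mod 41: 2^1 ≡ 2, 2^2 ≡ 2² = 4, 2^4 ≡ 4² = 16, 2^8 ≡ 16² = 256 ≡ 10, 2^16 ≡ 10² = 100 ≡ 18, 2^32 ≡ 18² = 324 ≡ 37. Since 39 = 32 + 4 + 2 + 1, 2^39 ≡ 37·16·4·2: 37·16 = 592 ≡ 18, then 18·4 = 72 ≡ 31, then 31·2 = 62 ≡ 21. So 2^39 ≡ 21 (mod 41).
Hence f⁻¹(2) = 21.

21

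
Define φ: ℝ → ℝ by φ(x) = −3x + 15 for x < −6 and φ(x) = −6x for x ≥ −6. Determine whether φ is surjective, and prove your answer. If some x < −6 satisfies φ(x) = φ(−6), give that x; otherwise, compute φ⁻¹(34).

Both pieces are strictly decreasing (slopes −3 and −6), so each is injective on its own interval.
The left piece maps (−∞, −6) onto (33, ∞); the right piece maps [−6, ∞) onto (−∞, 36].
The union (33, ∞) ∪ (−∞, 36] covers ℝ, so φ is surjective.
For the follow-up: the images overlap, so an x < −6 with φ(x) = φ(−6) exists. φ(−6) = 36; solving −3x + 15 = 36 for x < −6 gives x = (36 − 15)/(−3) = −7.

-7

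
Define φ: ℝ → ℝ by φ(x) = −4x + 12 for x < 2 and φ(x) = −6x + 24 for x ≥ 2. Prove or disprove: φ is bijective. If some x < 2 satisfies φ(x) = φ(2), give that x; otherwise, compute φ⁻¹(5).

Both pieces are strictly decreasing (slopes −4 and −6), so each is injective on its own interval.
The left piece maps (−∞, 2) onto (4, ∞); the right piece maps [2, ∞) onto (−∞, 12].
These images overlap. In particular φ(2) = 12 (right piece), and solving −4x + 12 = 12 on the left piece gives x = 0 < 2.
So φ(0) = φ(2) with 0 ≠ 2, and φ is not injective, hence not bijective. This x = 0 is the requested value below 2.

0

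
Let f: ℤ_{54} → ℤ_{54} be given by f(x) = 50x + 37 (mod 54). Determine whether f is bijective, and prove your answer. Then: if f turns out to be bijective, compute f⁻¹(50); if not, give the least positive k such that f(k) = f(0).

Recall: f is injective if f(u) = f(v) implies u = v.
We have gcd(50, 54) = 2 > 1. Taking u = 0 and v = 27: f(0) = 37 and f(27) = 50·27 + 37 = 1387 ≡ 37 (mod 54).
So f(0) = f(27) while 0 ≠ 27, therefore f is not injective, hence not bijective.
Since f is not bijective, we find the least positive k with f(k) = f(0): this means 50k ≡ 0 (mod 54), i.e. 54 ∣ 50k. Since gcd(50, 54) = 2, dividing through by 2 this holds exactly when 27 ∣ 25k, and as gcd(25, 27) = 1, exactly when 27 ∣ k.
The smallest positive such k is 27.

27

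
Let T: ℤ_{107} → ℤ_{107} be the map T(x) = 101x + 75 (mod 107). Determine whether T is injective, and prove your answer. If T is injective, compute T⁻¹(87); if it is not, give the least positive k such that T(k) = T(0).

105

If T(x_1) = T(x_2), then 101x_1 ≡ 101x_2 (mod 107). Because gcd(101, 107) = 1, we may cancel 101 to get x_1 ≡ x_2 (mod 107).
Therefore T is injective.
We now compute 101⁻¹ mod 107 explicitly. Euclid's algorithm: 107 = 1·101 + 6, 101 = 16·6 + 5, 6 = 1·5 + 1; back-substituting gives 1 = 89·101 − 84·107, so 101⁻¹ ≡ 89 (mod 107).
Since T is injective, we compute T⁻¹(87): solve 101x + 75 ≡ 87 (mod 107), i.e. 101x ≡ 12 (mod 107).
Multiplying by 101⁻¹ = 89 gives x ≡ 89·12 = 1068 = 9·107 + 105 ≡ 105 (mod 107).
Check: T(105) = 101·105 + 75 = 10680 = 99·107 + 87 ≡ 87 (mod 107).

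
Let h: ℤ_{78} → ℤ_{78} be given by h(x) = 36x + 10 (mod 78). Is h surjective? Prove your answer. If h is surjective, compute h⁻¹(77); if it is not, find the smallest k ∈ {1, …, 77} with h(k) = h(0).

13

By definition, h is surjective if every y in the codomain equals h(x) for some x in the domain.
Since gcd(36, 78) = 6, we have 36x ≡ 0 (mod 6) for all x, so h(x) ≡ 4 (mod 6).
But 0 ≢ 4 (mod 6), so 0 ∈ ℤ_{78} has no preimage. Hence h is not surjective.
Since h is not surjective, we find the least positive k with h(k) = h(0): this means 36k ≡ 0 (mod 78), i.e. 78 ∣ 36k. Since gcd(36, 78) = 6, dividing through by 6 this holds exactly when 13 ∣ 6k, and as gcd(6, 13) = 1, exactly when 13 ∣ k.
The smallest positive such k is 13.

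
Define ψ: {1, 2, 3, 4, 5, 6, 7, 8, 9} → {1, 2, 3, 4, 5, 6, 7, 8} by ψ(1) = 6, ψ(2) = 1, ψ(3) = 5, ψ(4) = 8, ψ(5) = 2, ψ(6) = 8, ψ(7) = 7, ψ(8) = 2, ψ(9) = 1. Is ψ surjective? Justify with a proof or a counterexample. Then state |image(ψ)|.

6

No element maps to 3, so ψ is not surjective.
The image of ψ is {1, 2, 5, 6, 7, 8}, which has 6 elements.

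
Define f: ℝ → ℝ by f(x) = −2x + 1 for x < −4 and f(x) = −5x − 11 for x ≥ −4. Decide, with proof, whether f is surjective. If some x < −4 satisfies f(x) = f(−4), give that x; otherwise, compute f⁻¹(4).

-3

Both pieces are strictly decreasing (slopes −2 and −5), so each is injective on its own interval.
The left piece maps (−∞, −4) onto (9, ∞); the right piece maps [−4, ∞) onto (−∞, 9].
These images together cover ℝ, so f is surjective.
Because the two images are disjoint, no x < −4 has f(x) = f(−4), so we compute f⁻¹(4): 4 lies in (−∞, 9], so solve −5x − 11 = 4: x = (4 + 11)/(−5) = −3.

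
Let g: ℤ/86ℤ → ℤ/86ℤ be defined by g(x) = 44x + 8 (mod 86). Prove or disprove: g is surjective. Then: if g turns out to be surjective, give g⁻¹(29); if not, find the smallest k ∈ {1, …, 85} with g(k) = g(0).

43

Since gcd(44, 86) = 2, we have 44x ≡ 0 (mod 2) for all x, so g(x) ≡ 0 (mod 2).
But 1 ≢ 0 (mod 2), so 1 ∈ ℤ/86ℤ has no preimage. Therefore g is not surjective.
Since g is not surjective, we find the least positive k with g(k) = g(0): this means 44k ≡ 0 (mod 86), i.e. 86 ∣ 44k. Since gcd(44, 86) = 2, dividing through by 2 this holds exactly when 43 ∣ 22k, and as gcd(22, 43) = 1, exactly when 43 ∣ k.
The smallest positive such k is 43.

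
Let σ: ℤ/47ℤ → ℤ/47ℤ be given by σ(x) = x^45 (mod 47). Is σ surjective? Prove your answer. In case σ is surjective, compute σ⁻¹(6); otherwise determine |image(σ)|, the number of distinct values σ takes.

8

Since 47 is prime, the nonzero elements of ℤ/47ℤ form a cyclic group of order 46.
As gcd(45, 46) = 1, raising to the 45th power is a bijection on this group: if s^45 ≡ t^45 then (st^{−1})^45 = 1, and the only element of order dividing gcd(45, 46) = 1 is 1, so s = t.
With σ(0) = 0 this makes σ injective on all of ℤ/47ℤ, hence bijective (finite equal-size domain and codomain). In particular σ is surjective.
Since σ is surjective, we find the preimage of 6. The inverse of x ↦ x^45 on (ℤ/47ℤ)^× is x ↦ x^45, because 45·45 = 2025 = 44·46 + 1 ≡ 1 (mod 46) and x^{46} = 1 for x ≠ 0 (Fermat). So σ⁻¹(6) = 6^45 mod 47.
Repeated squaring mod 47: 6^1 ≡ 6, 6^2 ≡ 6² = 36, 6^4 ≡ 36² = 1296 ≡ 27, 6^8 ≡ 27² = 729 ≡ 24, 6^16 ≡ 24² = 576 ≡ 12, 6^32 ≡ 12² = 144 ≡ 3. Since 45 = 32 + 8 + 4 + 1, 6^45 ≡ 3·24·27·6: 3·24 = 72 ≡ 25, then 25·27 = 675 ≡ 17, then 17·6 = 102 ≡ 8. So 6^45 ≡ 8 (mod 47).
Hence σ⁻¹(6) = 8.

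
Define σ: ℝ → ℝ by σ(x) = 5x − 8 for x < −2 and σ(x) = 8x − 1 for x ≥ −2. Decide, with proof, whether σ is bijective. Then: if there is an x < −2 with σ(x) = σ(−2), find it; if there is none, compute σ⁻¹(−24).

Both pieces are strictly increasing (slopes 5 and 8), so each is injective on its own interval.
The left piece maps (−∞, −2) onto (−∞, −18); the right piece maps [−2, ∞) onto [−17, ∞).
The images leave a gap (−18 has no preimage), so σ is not surjective, hence not bijective.
Because the two images are disjoint, no x < −2 has σ(x) = σ(−2), so we compute σ⁻¹(−24): −24 lies in (−∞, −18), so solve 5x − 8 = −24: x = (−24 + 8)/5 = −16/5.

-16/5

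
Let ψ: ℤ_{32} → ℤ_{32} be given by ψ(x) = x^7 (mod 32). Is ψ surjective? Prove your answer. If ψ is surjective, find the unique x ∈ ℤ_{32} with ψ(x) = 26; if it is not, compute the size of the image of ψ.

ψ(0) = 0^7 = 0.
ψ(2): Repeated squaring mod 32: 2^1 ≡ 2, 2^2 ≡ 2² = 4, 2^4 ≡ 4² = 16. Since 7 = 4 + 2 + 1, 2^7 ≡ 16·4·2: 16·4 = 64 ≡ 0, then 0·2 = 0. So 2^7 ≡ 0 (mod 32).
So ψ(0) = ψ(2) = 0 while 0 ≠ 2, therefore ψ is not injective.
A non-injective map from the 32-element set ℤ_{32} to itself takes at most 31 distinct values, so it cannot be surjective. Therefore ψ is not surjective.
Since ψ is not surjective, we determine |image(ψ)|. Computing x^7 mod 32 for each x (by repeated squaring, reducing mod 32 at every step), the values ψ(0), ψ(1), …, ψ(31) are: 0, 1, 0, 11, 0, 13, 0, 23, 0, 25, 0, 3, 0, 5, 0, 15, 0, 17, 0, 27, 0, 29, 0, 7, 0, 9, 0, 19, 0, 21, 0, 31.
The distinct values are {0, 1, 3, 5, 7, 9, 11, 13, 15, 17, 19, 21, 23, 25, 27, 29, 31}; there are 17 of them.

17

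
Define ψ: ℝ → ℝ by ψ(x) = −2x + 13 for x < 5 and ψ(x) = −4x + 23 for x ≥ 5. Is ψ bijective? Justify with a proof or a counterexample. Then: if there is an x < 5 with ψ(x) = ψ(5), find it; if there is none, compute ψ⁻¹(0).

Both pieces are strictly decreasing (slopes −2 and −4), so each is injective on its own interval.
The left piece maps (−∞, 5) onto (3, ∞); the right piece maps [5, ∞) onto (−∞, 3].
Since 3 = 3, the images partition ℝ: ψ is injective and surjective, hence bijective.
Because the two images are disjoint, no x < 5 has ψ(x) = ψ(5), so we compute ψ⁻¹(0): 0 lies in (−∞, 3], so solve −4x + 23 = 0: x = (0 − 23)/(−4) = 23/4.

23/4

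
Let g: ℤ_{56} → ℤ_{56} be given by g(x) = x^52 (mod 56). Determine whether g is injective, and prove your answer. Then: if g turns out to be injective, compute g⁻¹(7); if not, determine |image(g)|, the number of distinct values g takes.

8

g(6): Repeated squaring mod 56: 6^1 ≡ 6, 6^2 ≡ 6² = 36, 6^4 ≡ 36² = 1296 ≡ 8, 6^8 ≡ 8² = 64 ≡ 8, 6^16 ≡ 8² = 64 ≡ 8, 6^32 ≡ 8² = 64 ≡ 8. Since 52 = 32 + 16 + 4, 6^52 ≡ 8·8·8: 8·8 = 64 ≡ 8, then 8·8 = 64 ≡ 8. So 6^52 ≡ 8 (mod 56).
g(8): Repeated squaring mod 56: 8^1 ≡ 8, 8^2 ≡ 8² = 64 ≡ 8, 8^4 ≡ 8² = 64 ≡ 8, 8^8 ≡ 8² = 64 ≡ 8, 8^16 ≡ 8² = 64 ≡ 8, 8^32 ≡ 8² = 64 ≡ 8. Since 52 = 32 + 16 + 4, 8^52 ≡ 8·8·8: 8·8 = 64 ≡ 8, then 8·8 = 64 ≡ 8. So 8^52 ≡ 8 (mod 56).
So g(6) = g(8) = 8 while 6 ≠ 8, so g is not injective.
Since g is not injective, we determine |image(g)|. Computing x^52 mod 56 for each x (by repeated squaring, reducing mod 56 at every step), the values g(0), g(1), …, g(55) are: 0, 1, 16, 25, 32, 9, 8, 49, 8, 9, 32, 25, 16, 1, 0, 1, 16, 25, 32, 9, 8, 49, 8, 9, 32, 25, 16, 1, 0, 1, 16, 25, 32, 9, 8, 49, 8, 9, 32, 25, 16, 1, 0, 1, 16, 25, 32, 9, 8, 49, 8, 9, 32, 25, 16, 1.
The distinct values are {0, 1, 8, 9, 16, 25, 32, 49}; there are 8 of them.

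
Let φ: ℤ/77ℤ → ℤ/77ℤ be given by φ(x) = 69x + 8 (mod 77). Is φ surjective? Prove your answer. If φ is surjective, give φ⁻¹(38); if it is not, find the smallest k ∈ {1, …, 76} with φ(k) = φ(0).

Since gcd(69, 77) = 1, 69 is invertible modulo 77. Euclid's algorithm: 77 = 1·69 + 8, 69 = 8·8 + 5, 8 = 1·5 + 3, 5 = 1·3 + 2, 3 = 1·2 + 1; back-substituting gives 1 = 48·69 − 43·77, so 69⁻¹ ≡ 48 (mod 77).
Then y ↦ 48(y − 8) is a two-sided inverse to φ, so every y ∈ ℤ/77ℤ has a preimage.
Thus φ is surjective.
Since φ is surjective, we find φ⁻¹(38): we need 69x ≡ 38 − 8 ≡ 30 (mod 77). Using 69⁻¹ = 48: x ≡ 48·30 = 1440 = 18·77 + 54, so x = 54.
Check: φ(54) = 69·54 + 8 = 3734 = 48·77 + 38 ≡ 38 (mod 77).

54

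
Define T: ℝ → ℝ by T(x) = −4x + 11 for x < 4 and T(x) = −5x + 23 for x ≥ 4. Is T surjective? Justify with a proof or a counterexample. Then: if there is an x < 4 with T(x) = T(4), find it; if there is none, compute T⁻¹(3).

Both pieces are strictly decreasing (slopes −4 and −5), so each is injective on its own interval.
The left piece maps (−∞, 4) onto (−5, ∞); the right piece maps [4, ∞) onto (−∞, 3].
The union (−5, ∞) ∪ (−∞, 3] covers ℝ, so T is surjective.
For the follow-up: the images overlap, so an x < 4 with T(x) = T(4) exists. T(4) = 3; solving −4x + 11 = 3 for x < 4 gives x = (3 − 11)/(−4) = 2.

2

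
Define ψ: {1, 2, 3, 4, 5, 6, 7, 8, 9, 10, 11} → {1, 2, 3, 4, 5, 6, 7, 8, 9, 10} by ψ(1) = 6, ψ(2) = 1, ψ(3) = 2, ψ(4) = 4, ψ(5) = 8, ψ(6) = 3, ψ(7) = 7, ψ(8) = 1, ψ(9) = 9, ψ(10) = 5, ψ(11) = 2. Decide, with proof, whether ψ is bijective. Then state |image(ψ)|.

9

ψ(2) = 1 = ψ(8) with 2 ≠ 8, so ψ is not injective, hence not bijective.
The image of ψ is {1, 2, 3, 4, 5, 6, 7, 8, 9}, which has 9 elements.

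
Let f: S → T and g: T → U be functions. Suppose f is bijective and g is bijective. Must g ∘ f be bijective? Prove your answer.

bijective

Injectivity: if g(f(a)) = g(f(b)) then f(a) = f(b) (g injective) so a = b (f injective).
Surjectivity: for c ∈ U pick b with g(b) = c, then a with f(a) = b; then (g ∘ f)(a) = c.
Hence g ∘ f is bijective.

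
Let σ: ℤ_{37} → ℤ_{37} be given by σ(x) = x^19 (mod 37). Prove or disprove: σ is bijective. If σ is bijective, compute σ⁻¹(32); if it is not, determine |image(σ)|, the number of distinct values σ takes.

Since 37 is prime, the nonzero elements of ℤ_{37} form a cyclic group of order 36.
As gcd(19, 36) = 1, raising to the 19th power is a bijection on this group: if u^19 ≡ v^19 then (uv^{−1})^19 = 1, and the only element of order dividing gcd(19, 36) = 1 is 1, so u = v.
With σ(0) = 0 this makes σ injective on all of ℤ_{37}, hence bijective (finite equal-size domain and codomain). In particular σ is bijective.
Since σ is bijective, we find the preimage of 32. The inverse of x ↦ x^19 on (ℤ_{37})^× is x ↦ x^19, because 19·19 = 361 = 10·36 + 1 ≡ 1 (mod 36) and x^{36} = 1 for x ≠ 0 (Fermat). So σ⁻¹(32) = 32^19 mod 37.
Repeated squaring mod 37: 32^1 ≡ 32, 32^2 ≡ 32² = 1024 ≡ 25, 32^4 ≡ 25² = 625 ≡ 33, 32^8 ≡ 33² = 1089 ≡ 16, 32^16 ≡ 16² = 256 ≡ 34. Since 19 = 16 + 2 + 1, 32^19 ≡ 34·25·32: 34·25 = 850 ≡ 36, then 36·32 = 1152 ≡ 5. So 32^19 ≡ 5 (mod 37).
Hence σ⁻¹(32) = 5.

5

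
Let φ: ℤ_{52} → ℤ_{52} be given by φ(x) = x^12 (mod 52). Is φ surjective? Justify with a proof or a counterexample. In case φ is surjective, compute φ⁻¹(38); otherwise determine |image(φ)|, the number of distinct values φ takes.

φ(1) = 1^12 = 1.
φ(3): Repeated squaring mod 52: 3^1 ≡ 3, 3^2 ≡ 3² = 9, 3^4 ≡ 9² = 81 ≡ 29, 3^8 ≡ 29² = 841 ≡ 9. Since 12 = 8 + 4, 3^12 ≡ 9·29: 9·29 = 261 ≡ 1. So 3^12 ≡ 1 (mod 52).
So φ(1) = φ(3) = 1 while 1 ≠ 3, thus φ is not injective.
A non-injective map from the 52-element set ℤ_{52} to itself takes at most 51 distinct values, so it cannot be surjective. Hence φ is not surjective.
Since φ is not surjective, we determine |image(φ)|. Computing x^12 mod 52 for each x (by repeated squaring, reducing mod 52 at every step), the values φ(0), φ(1), …, φ(51) are: 0, 1, 40, 1, 40, 1, 40, 1, 40, 1, 40, 1, 40, 13, 40, 1, 40, 1, 40, 1, 40, 1, 40, 1, 40, 1, 0, 1, 40, 1, 40, 1, 40, 1, 40, 1, 40, 1, 40, 13, 40, 1, 40, 1, 40, 1, 40, 1, 40, 1, 40, 1.
The distinct values are {0, 1, 13, 40}; there are 4 of them.

4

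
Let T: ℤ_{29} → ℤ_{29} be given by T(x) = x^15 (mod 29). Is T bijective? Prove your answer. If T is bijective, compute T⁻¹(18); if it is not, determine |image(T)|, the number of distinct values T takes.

Since 29 is prime, the nonzero elements of ℤ_{29} form a cyclic group of order 28.
As gcd(15, 28) = 1, raising to the 15th power is a bijection on this group: if u^15 ≡ v^15 then (uv^{−1})^15 = 1, and the only element of order dividing gcd(15, 28) = 1 is 1, so u = v.
With T(0) = 0 this makes T injective on all of ℤ_{29}, hence bijective (finite equal-size domain and codomain). In particular T is bijective.
Since T is bijective, we find the preimage of 18. The inverse of x ↦ x^15 on (ℤ_{29})^× is x ↦ x^15, because 15·15 = 225 = 8·28 + 1 ≡ 1 (mod 28) and x^{28} = 1 for x ≠ 0 (Fermat). So T⁻¹(18) = 18^15 mod 29.
Repeated squaring mod 29: 18^1 ≡ 18, 18^2 ≡ 18² = 324 ≡ 5, 18^4 ≡ 5² = 25, 18^8 ≡ 25² = 625 ≡ 16. Since 15 = 8 + 4 + 2 + 1, 18^15 ≡ 16·25·5·18: 16·25 = 400 ≡ 23, then 23·5 = 115 ≡ 28, then 28·18 = 504 ≡ 11. So 18^15 ≡ 11 (mod 29).
Hence T⁻¹(18) = 11.

11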